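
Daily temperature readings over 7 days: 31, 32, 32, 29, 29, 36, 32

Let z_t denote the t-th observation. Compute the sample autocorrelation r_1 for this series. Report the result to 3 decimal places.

Mean z̄ = (31 + 32 + 32 + 29 + 29 + 36 + 32)/7 = 31.5714
Deviations from mean: -0.5714, 0.4286, 0.4286, -2.5714, -2.5714, 4.4286, 0.4286
Numerator Σ_{t=1}^{6}(z_t−z̄)(z_{t+1}−z̄) = -4.0408
Denominator Σ(z_t−z̄)² = 33.7143
r_1 = -4.0408 / 33.7143 = -0.120

-0.120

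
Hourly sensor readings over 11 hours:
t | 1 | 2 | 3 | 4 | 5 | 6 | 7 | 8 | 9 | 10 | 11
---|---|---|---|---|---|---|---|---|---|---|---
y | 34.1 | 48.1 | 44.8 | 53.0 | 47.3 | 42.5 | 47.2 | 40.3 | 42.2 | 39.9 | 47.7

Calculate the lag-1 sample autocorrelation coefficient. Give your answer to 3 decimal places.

-0.097

Mean ȳ = (34.1 + 48.1 + 44.8 + 53.0 + 47.3 + 42.5 + 47.2 + 40.3 + 42.2 + 39.9 + 47.7)/11 = 44.2818
Numerator Σ_{t=1}^{10}(y_t−ȳ)(y_{t+1}−ȳ) = -25.8303
Denominator Σ(y_t−ȳ)² = 266.3964
r_1 = -25.8303 / 266.3964 = -0.097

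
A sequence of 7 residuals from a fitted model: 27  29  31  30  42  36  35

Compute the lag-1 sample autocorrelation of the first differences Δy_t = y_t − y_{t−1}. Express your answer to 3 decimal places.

First differences Δy: 2, 2, -1, 12, -6, -1
Mean of differences = 1.3333
Numerator Σ(Δy_t−Δȳ)(Δy_{t+1}−Δȳ) = -87.1111
Denominator Σ(Δy_t−Δȳ)² = 179.3333
r_1(Δy) = -87.1111 / 179.3333 = -0.486

-0.486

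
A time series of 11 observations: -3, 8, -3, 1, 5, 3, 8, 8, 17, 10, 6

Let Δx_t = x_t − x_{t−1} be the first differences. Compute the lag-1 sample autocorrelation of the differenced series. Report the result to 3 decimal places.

-0.464

First differences Δx: 11, -11, 4, 4, -2, 5, 0, 9, -7, -4
Mean of differences = 0.9000
Numerator Σ(Δx_t−Δx̄)(Δx_{t+1}−Δx̄) = -204.6100
Denominator Σ(Δx_t−Δx̄)² = 440.9000
r_1(Δx) = -204.6100 / 440.9000 = -0.464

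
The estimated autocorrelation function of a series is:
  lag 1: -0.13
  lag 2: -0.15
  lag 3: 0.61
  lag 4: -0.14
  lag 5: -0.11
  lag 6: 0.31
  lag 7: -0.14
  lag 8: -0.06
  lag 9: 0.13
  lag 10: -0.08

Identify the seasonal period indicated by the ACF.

The largest autocorrelation is r_3 = 0.61, with a weaker echo at lag 6 (0.31); the remaining lags stay at or below 0.13.
The dominant spike at lag 3 indicates a seasonal period of 3.

3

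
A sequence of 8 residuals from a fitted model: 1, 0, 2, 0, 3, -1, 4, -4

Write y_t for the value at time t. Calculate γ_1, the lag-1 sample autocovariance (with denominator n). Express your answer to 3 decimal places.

Mean ȳ = (1 + 0 + 2 + 0 + 3 − 1 + 4 − 4)/8 = 0.6250
Deviations: 0.3750, -0.6250, 1.3750, -0.6250, 2.3750, -1.6250, 3.3750, -4.6250
Σ_{t=1}^{7}(y_t−ȳ)(y_{t+1}−ȳ) = -28.3906
γ_1 = -28.3906 / 8 = -3.549

-3.549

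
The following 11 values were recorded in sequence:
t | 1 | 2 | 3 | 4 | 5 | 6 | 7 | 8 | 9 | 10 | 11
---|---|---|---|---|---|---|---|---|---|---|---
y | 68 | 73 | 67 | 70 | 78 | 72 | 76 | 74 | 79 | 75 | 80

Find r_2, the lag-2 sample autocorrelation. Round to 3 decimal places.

Mean ȳ = (68 + 73 + 67 + 70 + 78 + 72 + 76 + 74 + 79 + 75 + 80)/11 = 73.8182
Numerator Σ_{t=1}^{9}(y_t−ȳ)(y_{t+2}−ȳ) = 73.5702
Denominator Σ(y_t−ȳ)² = 187.6364
r_2 = 73.5702 / 187.6364 = 0.392

0.392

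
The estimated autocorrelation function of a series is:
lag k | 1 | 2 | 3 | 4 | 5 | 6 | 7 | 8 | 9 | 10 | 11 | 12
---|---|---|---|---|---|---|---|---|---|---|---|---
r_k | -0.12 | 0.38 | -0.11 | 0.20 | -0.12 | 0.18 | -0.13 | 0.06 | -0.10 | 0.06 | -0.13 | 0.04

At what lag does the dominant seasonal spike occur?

The largest autocorrelation is r_2 = 0.38, with weaker echoes at lags 4 (0.20) and 6 (0.18); the remaining lags stay at or below 0.06.
The dominant spike at lag 2 indicates a seasonal period of 2.

2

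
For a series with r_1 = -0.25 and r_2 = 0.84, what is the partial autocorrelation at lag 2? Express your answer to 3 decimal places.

φ_{22} = (r_2 − r_1²) / (1 − r_1²)
r_1² = (-0.25)² = 0.0625
Numerator = 0.84 − 0.0625 = 0.7775; denominator = 1 − 0.0625 = 0.9375
φ_{22} = 0.7775 / 0.9375 = 0.829

0.829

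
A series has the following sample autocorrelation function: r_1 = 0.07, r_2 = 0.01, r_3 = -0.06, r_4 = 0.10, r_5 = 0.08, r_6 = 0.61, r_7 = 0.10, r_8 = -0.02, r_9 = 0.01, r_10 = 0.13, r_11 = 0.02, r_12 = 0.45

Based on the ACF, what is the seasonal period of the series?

The largest autocorrelation is r_6 = 0.61, with a weaker echo at lag 12 (0.45); the remaining lags stay at or below 0.13.
The dominant spike at lag 6 indicates a seasonal period of 6.

6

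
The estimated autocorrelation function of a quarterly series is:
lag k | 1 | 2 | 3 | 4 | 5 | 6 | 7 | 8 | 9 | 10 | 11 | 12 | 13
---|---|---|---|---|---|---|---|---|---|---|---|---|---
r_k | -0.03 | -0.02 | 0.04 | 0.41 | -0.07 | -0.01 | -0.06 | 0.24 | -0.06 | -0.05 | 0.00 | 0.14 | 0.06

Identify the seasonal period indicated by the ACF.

The largest autocorrelation is r_4 = 0.41, with a weaker echo at lag 8 (0.24); the remaining lags stay at or below 0.14.
The dominant spike at lag 4 indicates a seasonal period of 4.

4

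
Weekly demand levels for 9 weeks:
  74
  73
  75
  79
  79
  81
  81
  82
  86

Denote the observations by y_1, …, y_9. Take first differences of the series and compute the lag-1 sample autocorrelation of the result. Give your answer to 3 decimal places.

First differences Δy: -1, 2, 4, 0, 2, 0, 1, 4
Mean of differences = 1.5000
Numerator Σ(Δy_t−Δȳ)(Δy_{t+1}−Δȳ) = -5.7500
Denominator Σ(Δy_t−Δȳ)² = 24.0000
r_1(Δy) = -5.7500 / 24.0000 = -0.240

-0.240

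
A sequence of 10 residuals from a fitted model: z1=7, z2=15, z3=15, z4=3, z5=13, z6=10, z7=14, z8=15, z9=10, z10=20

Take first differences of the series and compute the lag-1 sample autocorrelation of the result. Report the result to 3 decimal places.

First differences Δz: 8, 0, -12, 10, -3, 4, 1, -5, 10
Mean of differences = 1.4444
Numerator Σ(Δz_t−Δz̄)(Δz_{t+1}−Δz̄) = -207.8642
Denominator Σ(Δz_t−Δz̄)² = 440.2222
r_1(Δz) = -207.8642 / 440.2222 = -0.472

-0.472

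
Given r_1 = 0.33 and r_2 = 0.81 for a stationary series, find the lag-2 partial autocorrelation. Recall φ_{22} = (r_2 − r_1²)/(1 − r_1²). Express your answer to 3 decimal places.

φ_{22} = (r_2 − r_1²) / (1 − r_1²)
r_1² = (0.33)² = 0.1089
Numerator = 0.81 − 0.1089 = 0.7011; denominator = 1 − 0.1089 = 0.8911
φ_{22} = 0.7011 / 0.8911 = 0.787

0.787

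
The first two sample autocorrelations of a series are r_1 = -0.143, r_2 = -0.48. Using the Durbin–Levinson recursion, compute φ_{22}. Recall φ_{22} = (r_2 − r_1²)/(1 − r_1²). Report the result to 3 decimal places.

φ_{22} = (r_2 − r_1²) / (1 − r_1²)
r_1² = (-0.143)² = 0.020449
Numerator = -0.48 − 0.0204 = -0.5004; denominator = 1 − 0.0204 = 0.9796
φ_{22} = -0.5004 / 0.9796 = -0.511

-0.511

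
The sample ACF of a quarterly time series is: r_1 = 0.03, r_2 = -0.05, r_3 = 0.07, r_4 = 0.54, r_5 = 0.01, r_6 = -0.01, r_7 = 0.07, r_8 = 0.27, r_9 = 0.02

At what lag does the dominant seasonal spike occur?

The largest autocorrelation is r_4 = 0.54, with a weaker echo at lag 8 (0.27); the remaining lags stay at or below 0.07.
The dominant spike at lag 4 indicates a seasonal period of 4.

4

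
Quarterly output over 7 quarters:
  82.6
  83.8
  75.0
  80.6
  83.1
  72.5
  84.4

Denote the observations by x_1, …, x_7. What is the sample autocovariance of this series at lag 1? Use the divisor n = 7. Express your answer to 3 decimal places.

Mean x̄ = (82.6 + 83.8 + 75.0 + 80.6 + 83.1 + 72.5 + 84.4)/7 = 80.2857
Deviations: 2.3143, 3.5143, -5.2857, 0.3143, 2.8143, -7.7857, 4.1143
Σ_{t=1}^{6}(x_t−x̄)(x_{t+1}−x̄) = -65.1631
γ_1 = -65.1631 / 7 = -9.309

-9.309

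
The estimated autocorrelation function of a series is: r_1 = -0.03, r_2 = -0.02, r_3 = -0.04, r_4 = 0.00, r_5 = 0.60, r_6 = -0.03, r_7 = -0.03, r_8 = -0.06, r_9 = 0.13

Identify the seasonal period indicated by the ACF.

The largest autocorrelation is r_5 = 0.60; the remaining lags stay at or below 0.13.
The dominant spike at lag 5 indicates a seasonal period of 5.

5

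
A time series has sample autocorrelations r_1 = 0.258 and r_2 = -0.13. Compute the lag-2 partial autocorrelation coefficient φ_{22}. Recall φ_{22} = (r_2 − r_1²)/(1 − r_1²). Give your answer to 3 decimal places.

φ_{22} = (r_2 − r_1²) / (1 − r_1²)
r_1² = (0.258)² = 0.066564
Numerator = -0.13 − 0.0666 = -0.1966; denominator = 1 − 0.0666 = 0.9334
φ_{22} = -0.1966 / 0.9334 = -0.211

-0.211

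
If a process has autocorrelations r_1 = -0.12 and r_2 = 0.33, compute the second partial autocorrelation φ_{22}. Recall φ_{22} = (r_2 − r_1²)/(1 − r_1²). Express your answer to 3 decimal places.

0.320

φ_{22} = (r_2 − r_1²) / (1 − r_1²)
r_1² = (-0.12)² = 0.0144
Numerator = 0.33 − 0.0144 = 0.3156; denominator = 1 − 0.0144 = 0.9856
φ_{22} = 0.3156 / 0.9856 = 0.320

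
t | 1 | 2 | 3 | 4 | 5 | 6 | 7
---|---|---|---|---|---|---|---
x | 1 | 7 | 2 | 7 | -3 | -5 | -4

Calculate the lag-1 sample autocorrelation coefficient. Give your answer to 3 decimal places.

0.286

Mean x̄ = (1 + 7 + 2 + 7 − 3 − 5 − 4)/7 = 0.7143
Deviations from mean: 0.2857, 6.2857, 1.2857, 6.2857, -3.7143, -5.7143, -4.7143
Σ(x_t−x̄)(x_{t+1}−x̄) = (1.7959) + (8.0816) + (8.0816) + (-23.3469) + (21.2245) + (26.9388) = 42.7755
Denominator Σ(x_t−x̄)² = 149.4286
r_1 = 42.7755 / 149.4286 = 0.286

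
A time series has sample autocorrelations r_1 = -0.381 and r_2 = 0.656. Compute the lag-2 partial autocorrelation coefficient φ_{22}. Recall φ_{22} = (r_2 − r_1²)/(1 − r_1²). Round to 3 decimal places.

0.598

φ_{22} = (r_2 − r_1²) / (1 − r_1²)
r_1² = (-0.381)² = 0.145161
Numerator = 0.656 − 0.1452 = 0.5108; denominator = 1 − 0.1452 = 0.8548
φ_{22} = 0.5108 / 0.8548 = 0.598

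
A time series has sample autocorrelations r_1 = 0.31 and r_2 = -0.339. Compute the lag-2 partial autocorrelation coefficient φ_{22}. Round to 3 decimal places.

-0.481

φ_{22} = (r_2 − r_1²) / (1 − r_1²)
r_1² = (0.31)² = 0.0961
Numerator = -0.339 − 0.0961 = -0.4351; denominator = 1 − 0.0961 = 0.9039
φ_{22} = -0.4351 / 0.9039 = -0.481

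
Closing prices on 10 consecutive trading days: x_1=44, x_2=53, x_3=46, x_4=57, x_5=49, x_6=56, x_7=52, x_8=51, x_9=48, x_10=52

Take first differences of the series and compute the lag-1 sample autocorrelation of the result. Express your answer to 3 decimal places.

-0.786

First differences Δx: 9, -7, 11, -8, 7, -4, -1, -3, 4
Mean of differences = 0.8889
Numerator Σ(Δx_t−Δx̄)(Δx_{t+1}−Δx̄) = -313.3457
Denominator Σ(Δx_t−Δx̄)² = 398.8889
r_1(Δx) = -313.3457 / 398.8889 = -0.786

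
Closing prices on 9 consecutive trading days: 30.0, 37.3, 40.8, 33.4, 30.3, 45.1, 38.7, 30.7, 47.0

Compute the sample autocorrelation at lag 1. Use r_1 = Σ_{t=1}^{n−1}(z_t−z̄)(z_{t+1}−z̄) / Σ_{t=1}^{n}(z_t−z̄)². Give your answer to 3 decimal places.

-0.318

Mean z̄ = (30.0 + 37.3 + 40.8 + 33.4 + 30.3 + 45.1 + 38.7 + 30.7 + 47.0)/9 = 37.0333
Numerator Σ_{t=1}^{8}(z_t−z̄)(z_{t+1}−z̄) = -104.6411
Denominator Σ(z_t−z̄)² = 329.5600
r_1 = -104.6411 / 329.5600 = -0.318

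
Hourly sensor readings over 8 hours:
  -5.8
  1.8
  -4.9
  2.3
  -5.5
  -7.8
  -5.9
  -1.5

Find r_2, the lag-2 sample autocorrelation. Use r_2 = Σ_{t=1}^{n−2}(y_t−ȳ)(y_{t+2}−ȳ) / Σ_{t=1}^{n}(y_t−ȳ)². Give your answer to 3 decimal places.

Mean ȳ = (-5.8 + 1.8 − 4.9 + 2.3 − 5.5 − 7.8 − 5.9 − 1.5)/8 = -3.4125
Numerator Σ_{t=1}^{6}(y_t−ȳ)(y_{t+2}−ȳ) = 8.1709
Denominator Σ(y_t−ȳ)² = 101.1688
r_2 = 8.1709 / 101.1688 = 0.081

0.081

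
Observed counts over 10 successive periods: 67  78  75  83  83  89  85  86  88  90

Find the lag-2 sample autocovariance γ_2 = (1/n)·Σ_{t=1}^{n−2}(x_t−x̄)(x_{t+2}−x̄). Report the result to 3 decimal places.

Mean x̄ = (67 + 78 + 75 + 83 + 83 + 89 + 85 + 86 + 88 + 90)/10 = 82.4000
Σ_{t=1}^{8}(x_t−x̄)(x_{t+2}−x̄) = 178.0800
γ_2 = 178.0800 / 10 = 17.808

17.808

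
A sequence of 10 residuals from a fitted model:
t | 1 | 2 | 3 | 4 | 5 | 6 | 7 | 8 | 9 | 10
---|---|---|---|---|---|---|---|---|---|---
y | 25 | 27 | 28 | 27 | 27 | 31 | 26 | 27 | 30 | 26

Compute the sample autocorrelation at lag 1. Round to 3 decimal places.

Mean ȳ = (25 + 27 + 28 + 27 + 27 + 31 + 26 + 27 + 30 + 26)/10 = 27.4000
Numerator Σ_{t=1}^{9}(y_t−ȳ)(y_{t+1}−ȳ) = -9.9600
Denominator Σ(y_t−ȳ)² = 30.4000
r_1 = -9.9600 / 30.4000 = -0.328

-0.328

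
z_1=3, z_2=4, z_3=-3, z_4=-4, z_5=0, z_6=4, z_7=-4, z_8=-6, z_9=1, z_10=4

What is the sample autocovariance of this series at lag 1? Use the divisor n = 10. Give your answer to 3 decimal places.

Mean z̄ = (3 + 4 − 3 − 4 + 0 + 4 − 4 − 6 + 1 + 4)/10 = -0.1000
Σ_{t=1}^{9}(z_t−z̄)(z_{t+1}−z̄) = 17.1900
γ_1 = 17.1900 / 10 = 1.719

1.719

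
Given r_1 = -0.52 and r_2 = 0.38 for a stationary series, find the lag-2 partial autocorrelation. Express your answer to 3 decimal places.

0.150

φ_{22} = (r_2 − r_1²) / (1 − r_1²)
r_1² = (-0.52)² = 0.2704
Numerator = 0.38 − 0.2704 = 0.1096; denominator = 1 − 0.2704 = 0.7296
φ_{22} = 0.1096 / 0.7296 = 0.150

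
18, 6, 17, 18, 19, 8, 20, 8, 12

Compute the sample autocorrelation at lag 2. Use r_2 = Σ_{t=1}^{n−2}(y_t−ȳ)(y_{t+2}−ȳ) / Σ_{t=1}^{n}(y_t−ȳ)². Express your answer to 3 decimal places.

Mean ȳ = (18 + 6 + 17 + 18 + 19 + 8 + 20 + 8 + 12)/9 = 14.0000
Numerator Σ_{t=1}^{7}(y_t−ȳ)(y_{t+2}−ȳ) = 25.0000
Denominator Σ(y_t−ȳ)² = 242.0000
r_2 = 25.0000 / 242.0000 = 0.103

0.103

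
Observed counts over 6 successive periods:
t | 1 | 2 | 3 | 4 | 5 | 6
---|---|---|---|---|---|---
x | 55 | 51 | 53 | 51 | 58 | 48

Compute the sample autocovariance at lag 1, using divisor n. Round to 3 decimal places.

Mean x̄ = (55 + 51 + 53 + 51 + 58 + 48)/6 = 52.6667
Deviations: 2.3333, -1.6667, 0.3333, -1.6667, 5.3333, -4.6667
Σ_{t=1}^{5}(x_t−x̄)(x_{t+1}−x̄) = -38.7778
γ_1 = -38.7778 / 6 = -6.463

-6.463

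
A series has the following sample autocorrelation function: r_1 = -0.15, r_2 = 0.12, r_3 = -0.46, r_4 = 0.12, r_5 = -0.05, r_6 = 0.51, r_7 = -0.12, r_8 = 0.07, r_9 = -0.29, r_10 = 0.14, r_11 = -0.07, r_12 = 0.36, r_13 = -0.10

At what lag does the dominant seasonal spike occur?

6

The largest autocorrelation is r_6 = 0.51, with a weaker echo at lag 12 (0.36); the remaining lags stay at or below 0.14.
The dominant spike at lag 6 indicates a seasonal period of 6.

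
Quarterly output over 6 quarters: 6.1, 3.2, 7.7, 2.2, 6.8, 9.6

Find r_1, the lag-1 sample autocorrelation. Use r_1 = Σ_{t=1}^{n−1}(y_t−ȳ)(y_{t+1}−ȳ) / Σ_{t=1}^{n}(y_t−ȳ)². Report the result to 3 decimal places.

-0.308

Mean ȳ = (6.1 + 3.2 + 7.7 + 2.2 + 6.8 + 9.6)/6 = 5.9333
Numerator Σ_{t=1}^{5}(y_t−ȳ)(y_{t+1}−ȳ) = -11.9378
Denominator Σ(y_t−ȳ)² = 38.7533
r_1 = -11.9378 / 38.7533 = -0.308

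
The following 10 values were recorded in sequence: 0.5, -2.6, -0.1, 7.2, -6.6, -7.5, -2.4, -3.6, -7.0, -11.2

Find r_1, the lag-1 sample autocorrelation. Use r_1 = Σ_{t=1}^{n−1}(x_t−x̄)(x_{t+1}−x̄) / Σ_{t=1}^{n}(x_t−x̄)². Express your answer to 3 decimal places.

Mean x̄ = (0.5 − 2.6 − 0.1 + 7.2 − 6.6 − 7.5 − 2.4 − 3.6 − 7.0 − 11.2)/10 = -3.3300
Numerator Σ_{t=1}^{9}(x_t−x̄)(x_{t+1}−x̄) = 44.1131
Denominator Σ(x_t−x̄)² = 240.9410
r_1 = 44.1131 / 240.9410 = 0.183

0.183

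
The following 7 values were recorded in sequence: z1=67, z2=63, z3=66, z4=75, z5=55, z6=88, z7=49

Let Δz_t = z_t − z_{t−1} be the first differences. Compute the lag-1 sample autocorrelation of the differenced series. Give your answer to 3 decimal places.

First differences Δz: -4, 3, 9, -20, 33, -39
Mean of differences = -3.0000
Numerator Σ(Δz_t−Δz̄)(Δz_{t+1}−Δz̄) = -2046.0000
Denominator Σ(Δz_t−Δz̄)² = 3062.0000
r_1(Δz) = -2046.0000 / 3062.0000 = -0.668

-0.668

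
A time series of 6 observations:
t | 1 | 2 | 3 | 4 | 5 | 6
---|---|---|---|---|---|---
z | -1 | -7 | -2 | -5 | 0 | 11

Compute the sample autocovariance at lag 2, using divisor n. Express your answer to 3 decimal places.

-3.926

Mean z̄ = (-1 − 7 − 2 − 5 + 0 + 11)/6 = -0.6667
Σ_{t=1}^{4}(z_t−z̄)(z_{t+2}−z̄) = -23.5556
γ_2 = -23.5556 / 6 = -3.926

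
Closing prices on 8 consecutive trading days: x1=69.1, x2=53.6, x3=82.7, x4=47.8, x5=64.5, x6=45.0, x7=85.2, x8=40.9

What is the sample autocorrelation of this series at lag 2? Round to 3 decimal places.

0.478

Mean x̄ = (69.1 + 53.6 + 82.7 + 47.8 + 64.5 + 45.0 + 85.2 + 40.9)/8 = 61.1000
Deviations from mean: 8.0000, -7.5000, 21.6000, -13.3000, 3.4000, -16.1000, 24.1000, -20.2000
Σ(x_t−x̄)(x_{t+2}−x̄) = (172.8000) + (99.7500) + (73.4400) + (214.1300) + (81.9400) + (325.2200) = 967.2800
Denominator Σ(x_t−x̄)² = 2023.3200
r_2 = 967.2800 / 2023.3200 = 0.478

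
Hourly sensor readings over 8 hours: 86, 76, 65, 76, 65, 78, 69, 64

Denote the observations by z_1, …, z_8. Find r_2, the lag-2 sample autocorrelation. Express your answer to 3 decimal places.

-0.080

Mean z̄ = (86 + 76 + 65 + 76 + 65 + 78 + 69 + 64)/8 = 72.3750
Deviations from mean: 13.6250, 3.6250, -7.3750, 3.6250, -7.3750, 5.6250, -3.3750, -8.3750
Σ(z_t−z̄)(z_{t+2}−z̄) = (-100.4844) + (13.1406) + (54.3906) + (20.3906) + (24.8906) + (-47.1094) = -34.7813
Denominator Σ(z_t−z̄)² = 433.8750
r_2 = -34.7813 / 433.8750 = -0.080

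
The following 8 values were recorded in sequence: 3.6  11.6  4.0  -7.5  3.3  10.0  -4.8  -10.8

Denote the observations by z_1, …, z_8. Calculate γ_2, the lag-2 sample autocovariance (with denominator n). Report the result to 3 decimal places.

Mean z̄ = (3.6 + 11.6 + 4.0 − 7.5 + 3.3 + 10.0 − 4.8 − 10.8)/8 = 1.1750
Σ_{t=1}^{6}(z_t−z̄)(z_{t+2}−z̄) = -272.5163
γ_2 = -272.5163 / 8 = -34.065

-34.065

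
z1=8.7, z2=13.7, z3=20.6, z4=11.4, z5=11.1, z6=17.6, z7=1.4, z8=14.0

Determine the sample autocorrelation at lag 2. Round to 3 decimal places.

Mean z̄ = (8.7 + 13.7 + 20.6 + 11.4 + 11.1 + 17.6 + 1.4 + 14.0)/8 = 12.3125
Deviations from mean: -3.6125, 1.3875, 8.2875, -0.9125, -1.2125, 5.2875, -10.9125, 1.6875
Σ(z_t−z̄)(z_{t+2}−z̄) = (-29.9386) + (-1.2661) + (-10.0486) + (-4.8248) + (13.2314) + (8.9227) = -23.9241
Denominator Σ(z_t−z̄)² = 235.8488
r_2 = -23.9241 / 235.8488 = -0.101

-0.101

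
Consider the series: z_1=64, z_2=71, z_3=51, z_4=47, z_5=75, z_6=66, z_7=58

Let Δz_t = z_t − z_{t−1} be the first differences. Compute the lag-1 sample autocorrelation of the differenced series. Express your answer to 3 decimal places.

-0.258

First differences Δz: 7, -20, -4, 28, -9, -8
Mean of differences = -1.0000
Numerator Σ(Δz_t−Δz̄)(Δz_{t+1}−Δz̄) = -358.0000
Denominator Σ(Δz_t−Δz̄)² = 1388.0000
r_1(Δz) = -358.0000 / 1388.0000 = -0.258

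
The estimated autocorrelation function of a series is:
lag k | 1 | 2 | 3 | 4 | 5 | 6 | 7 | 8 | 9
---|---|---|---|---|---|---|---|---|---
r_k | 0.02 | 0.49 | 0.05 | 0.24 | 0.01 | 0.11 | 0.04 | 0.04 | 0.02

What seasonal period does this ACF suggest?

2

The largest autocorrelation is r_2 = 0.49, with a weaker echo at lag 4 (0.24); the remaining lags stay at or below 0.11.
The dominant spike at lag 2 indicates a seasonal period of 2.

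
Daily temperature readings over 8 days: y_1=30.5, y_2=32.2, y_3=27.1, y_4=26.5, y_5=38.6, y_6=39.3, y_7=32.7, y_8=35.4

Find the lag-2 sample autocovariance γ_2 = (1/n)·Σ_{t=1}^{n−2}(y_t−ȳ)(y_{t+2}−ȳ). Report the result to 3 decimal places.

Mean ȳ = (30.5 + 32.2 + 27.1 + 26.5 + 38.6 + 39.3 + 32.7 + 35.4)/8 = 32.7875
Σ_{t=1}^{6}(y_t−ȳ)(y_{t+2}−ȳ) = -40.7966
γ_2 = -40.7966 / 8 = -5.100

-5.100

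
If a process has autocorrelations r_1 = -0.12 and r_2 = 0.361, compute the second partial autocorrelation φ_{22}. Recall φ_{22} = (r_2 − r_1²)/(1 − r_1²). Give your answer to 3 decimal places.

φ_{22} = (r_2 − r_1²) / (1 − r_1²)
r_1² = (-0.12)² = 0.0144
Numerator = 0.361 − 0.0144 = 0.3466; denominator = 1 − 0.0144 = 0.9856
φ_{22} = 0.3466 / 0.9856 = 0.352

0.352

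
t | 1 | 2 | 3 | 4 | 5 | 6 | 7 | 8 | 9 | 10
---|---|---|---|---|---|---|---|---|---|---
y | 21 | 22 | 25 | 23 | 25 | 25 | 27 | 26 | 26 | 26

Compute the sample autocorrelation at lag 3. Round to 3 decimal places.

0.160

Mean ȳ = (21 + 22 + 25 + 23 + 25 + 25 + 27 + 26 + 26 + 26)/10 = 24.6000
Σ(y_t−ȳ)(y_{t+3}−ȳ) = (5.7600) + (-1.0400) + (0.1600) + (-3.8400) + (0.5600) + (0.5600) + (3.3600) = 5.5200
Denominator Σ(y_t−ȳ)² = 34.4000
r_3 = 5.5200 / 34.4000 = 0.160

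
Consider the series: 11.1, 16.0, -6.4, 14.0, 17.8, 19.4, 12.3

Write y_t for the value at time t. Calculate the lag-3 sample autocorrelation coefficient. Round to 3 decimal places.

Mean ȳ = (11.1 + 16.0 − 6.4 + 14.0 + 17.8 + 19.4 + 12.3)/7 = 12.0286
Deviations from mean: -0.9286, 3.9714, -18.4286, 1.9714, 5.7714, 7.3714, 0.2714
Σ(y_t−ȳ)(y_{t+3}−ȳ) = (-1.8306) + (22.9208) + (-135.8449) + (0.5351) = -114.2196
Denominator Σ(y_t−ȳ)² = 447.8543
r_3 = -114.2196 / 447.8543 = -0.255

-0.255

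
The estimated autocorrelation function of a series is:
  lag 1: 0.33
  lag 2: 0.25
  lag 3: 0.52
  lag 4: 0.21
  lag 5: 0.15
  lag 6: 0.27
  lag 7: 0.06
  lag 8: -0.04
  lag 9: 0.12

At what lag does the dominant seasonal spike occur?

3

The largest autocorrelation is r_3 = 0.52; the remaining lags stay at or below 0.33. The elevated value at lag 1 (0.33), dropping to 0.25 at lag 2, reflects decaying short-term dependence rather than seasonality.
The dominant spike at lag 3 indicates a seasonal period of 3.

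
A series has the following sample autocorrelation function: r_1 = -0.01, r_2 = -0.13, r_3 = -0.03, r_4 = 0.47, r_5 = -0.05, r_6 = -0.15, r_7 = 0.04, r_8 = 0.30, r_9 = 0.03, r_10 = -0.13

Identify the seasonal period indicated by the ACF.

The largest autocorrelation is r_4 = 0.47, with a weaker echo at lag 8 (0.30); the remaining lags stay at or below 0.04.
The dominant spike at lag 4 indicates a seasonal period of 4.

4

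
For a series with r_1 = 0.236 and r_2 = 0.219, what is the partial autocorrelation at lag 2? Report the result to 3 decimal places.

φ_{22} = (r_2 − r_1²) / (1 − r_1²)
r_1² = (0.236)² = 0.055696
Numerator = 0.219 − 0.0557 = 0.1633; denominator = 1 − 0.0557 = 0.9443
φ_{22} = 0.1633 / 0.9443 = 0.173

0.173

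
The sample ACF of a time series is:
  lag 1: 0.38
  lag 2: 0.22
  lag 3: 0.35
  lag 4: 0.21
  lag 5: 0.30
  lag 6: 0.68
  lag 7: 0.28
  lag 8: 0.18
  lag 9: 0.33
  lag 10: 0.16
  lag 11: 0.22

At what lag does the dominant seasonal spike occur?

The largest autocorrelation is r_6 = 0.68; the remaining lags stay at or below 0.38. The elevated value at lag 1 (0.38), dropping to 0.22 at lag 2, reflects decaying short-term dependence rather than seasonality.
The dominant spike at lag 6 indicates a seasonal period of 6.

6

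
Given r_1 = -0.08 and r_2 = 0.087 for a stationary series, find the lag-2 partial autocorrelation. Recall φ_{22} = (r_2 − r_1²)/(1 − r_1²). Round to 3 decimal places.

φ_{22} = (r_2 − r_1²) / (1 − r_1²)
r_1² = (-0.08)² = 0.0064
Numerator = 0.087 − 0.0064 = 0.0806; denominator = 1 − 0.0064 = 0.9936
φ_{22} = 0.0806 / 0.9936 = 0.081

0.081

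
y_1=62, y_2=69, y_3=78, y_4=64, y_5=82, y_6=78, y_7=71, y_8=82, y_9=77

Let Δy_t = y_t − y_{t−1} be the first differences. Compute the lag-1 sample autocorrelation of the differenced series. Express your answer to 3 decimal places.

First differences Δy: 7, 9, -14, 18, -4, -7, 11, -5
Mean of differences = 1.8750
Numerator Σ(Δy_t−Δȳ)(Δy_{t+1}−Δȳ) = -518.8906
Denominator Σ(Δy_t−Δȳ)² = 832.8750
r_1(Δy) = -518.8906 / 832.8750 = -0.623

-0.623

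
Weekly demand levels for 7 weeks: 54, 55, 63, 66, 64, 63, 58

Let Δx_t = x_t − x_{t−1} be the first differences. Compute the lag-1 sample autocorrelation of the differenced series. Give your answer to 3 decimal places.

First differences Δx: 1, 8, 3, -2, -1, -5
Mean of differences = 0.6667
Numerator Σ(Δx_t−Δx̄)(Δx_{t+1}−Δx̄) = 27.2222
Denominator Σ(Δx_t−Δx̄)² = 101.3333
r_1(Δx) = 27.2222 / 101.3333 = 0.269

0.269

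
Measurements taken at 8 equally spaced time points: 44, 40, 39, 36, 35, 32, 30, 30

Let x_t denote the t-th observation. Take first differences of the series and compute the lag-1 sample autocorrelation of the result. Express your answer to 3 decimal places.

-0.417

First differences Δx: -4, -1, -3, -1, -3, -2, 0
Mean of differences = -2.0000
Numerator Σ(Δx_t−Δx̄)(Δx_{t+1}−Δx̄) = -5.0000
Denominator Σ(Δx_t−Δx̄)² = 12.0000
r_1(Δx) = -5.0000 / 12.0000 = -0.417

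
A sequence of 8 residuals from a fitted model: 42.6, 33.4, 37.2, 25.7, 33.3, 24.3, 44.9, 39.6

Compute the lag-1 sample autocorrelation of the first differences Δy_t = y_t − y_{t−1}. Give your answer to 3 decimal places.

-0.638

First differences Δy: -9.2, 3.8, -11.5, 7.6, -9.0, 20.6, -5.3
Mean of differences = -0.4286
Numerator Σ(Δy_t−Δȳ)(Δy_{t+1}−Δȳ) = -524.2951
Denominator Σ(Δy_t−Δȳ)² = 821.2543
r_1(Δy) = -524.2951 / 821.2543 = -0.638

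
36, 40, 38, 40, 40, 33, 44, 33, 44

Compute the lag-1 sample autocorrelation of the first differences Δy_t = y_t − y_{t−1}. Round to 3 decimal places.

First differences Δy: 4, -2, 2, 0, -7, 11, -11, 11
Mean of differences = 1.0000
Numerator Σ(Δy_t−Δȳ)(Δy_{t+1}−Δȳ) = -325.0000
Denominator Σ(Δy_t−Δȳ)² = 428.0000
r_1(Δy) = -325.0000 / 428.0000 = -0.759

-0.759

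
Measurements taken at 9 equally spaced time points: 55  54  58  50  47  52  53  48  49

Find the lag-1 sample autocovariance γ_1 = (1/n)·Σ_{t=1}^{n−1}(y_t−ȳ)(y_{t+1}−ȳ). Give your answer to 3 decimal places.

2.612

Mean ȳ = (55 + 54 + 58 + 50 + 47 + 52 + 53 + 48 + 49)/9 = 51.7778
Σ_{t=1}^{8}(y_t−ȳ)(y_{t+1}−ȳ) = 23.5062
γ_1 = 23.5062 / 9 = 2.612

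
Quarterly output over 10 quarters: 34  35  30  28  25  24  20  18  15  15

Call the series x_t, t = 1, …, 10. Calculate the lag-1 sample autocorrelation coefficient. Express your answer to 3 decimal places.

0.744

Mean x̄ = (34 + 35 + 30 + 28 + 25 + 24 + 20 + 18 + 15 + 15)/10 = 24.4000
Numerator Σ_{t=1}^{9}(x_t−x̄)(x_{t+1}−x̄) = 361.6400
Denominator Σ(x_t−x̄)² = 486.4000
r_1 = 361.6400 / 486.4000 = 0.744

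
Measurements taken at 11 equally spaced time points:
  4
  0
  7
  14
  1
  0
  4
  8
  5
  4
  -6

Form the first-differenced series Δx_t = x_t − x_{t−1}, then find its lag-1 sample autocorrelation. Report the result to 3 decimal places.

-0.099

First differences Δx: -4, 7, 7, -13, -1, 4, 4, -3, -1, -10
Mean of differences = -1.0000
Numerator Σ(Δx_t−Δx̄)(Δx_{t+1}−Δx̄) = -41.0000
Denominator Σ(Δx_t−Δx̄)² = 416.0000
r_1(Δx) = -41.0000 / 416.0000 = -0.099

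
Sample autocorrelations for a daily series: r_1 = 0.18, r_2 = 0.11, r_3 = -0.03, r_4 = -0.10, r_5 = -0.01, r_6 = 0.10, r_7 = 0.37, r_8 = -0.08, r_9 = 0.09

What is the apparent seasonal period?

The largest autocorrelation is r_7 = 0.37; the remaining lags stay at or below 0.18.
The dominant spike at lag 7 indicates a seasonal period of 7.

7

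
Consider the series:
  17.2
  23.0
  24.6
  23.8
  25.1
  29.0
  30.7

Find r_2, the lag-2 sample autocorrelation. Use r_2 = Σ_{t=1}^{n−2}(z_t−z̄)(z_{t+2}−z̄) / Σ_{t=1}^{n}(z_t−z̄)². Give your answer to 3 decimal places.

Mean z̄ = (17.2 + 23.0 + 24.6 + 23.8 + 25.1 + 29.0 + 30.7)/7 = 24.7714
Deviations from mean: -7.5714, -1.7714, -0.1714, -0.9714, 0.3286, 4.2286, 5.9286
Σ(z_t−z̄)(z_{t+2}−z̄) = (1.2980) + (1.7208) + (-0.0563) + (-4.1078) + (1.9480) = 0.8027
Denominator Σ(z_t−z̄)² = 114.5743
r_2 = 0.8027 / 114.5743 = 0.007

0.007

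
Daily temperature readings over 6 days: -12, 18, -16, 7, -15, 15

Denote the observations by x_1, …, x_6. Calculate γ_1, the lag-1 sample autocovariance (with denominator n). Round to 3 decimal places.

-158.208

Mean x̄ = (-12 + 18 − 16 + 7 − 15 + 15)/6 = -0.5000
Deviations: -11.5000, 18.5000, -15.5000, 7.5000, -14.5000, 15.5000
Σ_{t=1}^{5}(x_t−x̄)(x_{t+1}−x̄) = -949.2500
γ_1 = -949.2500 / 6 = -158.208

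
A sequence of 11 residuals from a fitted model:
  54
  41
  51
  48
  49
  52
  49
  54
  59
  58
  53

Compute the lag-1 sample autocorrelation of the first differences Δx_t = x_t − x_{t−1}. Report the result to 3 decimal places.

First differences Δx: -13, 10, -3, 1, 3, -3, 5, 5, -1, -5
Mean of differences = -0.1000
Numerator Σ(Δx_t−Δx̄)(Δx_{t+1}−Δx̄) = -157.3100
Denominator Σ(Δx_t−Δx̄)² = 372.9000
r_1(Δx) = -157.3100 / 372.9000 = -0.422

-0.422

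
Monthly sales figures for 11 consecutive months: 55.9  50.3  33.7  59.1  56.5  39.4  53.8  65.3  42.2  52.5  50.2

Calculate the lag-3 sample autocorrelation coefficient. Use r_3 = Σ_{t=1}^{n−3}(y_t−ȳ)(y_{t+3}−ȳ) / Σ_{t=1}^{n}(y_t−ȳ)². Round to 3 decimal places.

Mean ȳ = (55.9 + 50.3 + 33.7 + 59.1 + 56.5 + 39.4 + 53.8 + 65.3 + 42.2 + 52.5 + 50.2)/11 = 50.8091
Numerator Σ_{t=1}^{8}(y_t−ȳ)(y_{t+3}−ȳ) = 436.2270
Denominator Σ(y_t−ȳ)² = 846.4691
r_3 = 436.2270 / 846.4691 = 0.515

0.515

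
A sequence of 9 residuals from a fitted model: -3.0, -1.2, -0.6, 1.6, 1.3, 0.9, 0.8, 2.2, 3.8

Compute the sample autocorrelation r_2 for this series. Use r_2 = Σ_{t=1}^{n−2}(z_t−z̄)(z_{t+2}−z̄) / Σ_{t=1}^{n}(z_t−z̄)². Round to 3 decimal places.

0.100

Mean z̄ = (-3.0 − 1.2 − 0.6 + 1.6 + 1.3 + 0.9 + 0.8 + 2.2 + 3.8)/9 = 0.6444
Σ(z_t−z̄)(z_{t+2}−z̄) = (4.5353) + (-1.7625) + (-0.8158) + (0.2442) + (0.1020) + (0.3975) + (0.4909) = 3.1916
Denominator Σ(z_t−z̄)² = 32.0422
r_2 = 3.1916 / 32.0422 = 0.100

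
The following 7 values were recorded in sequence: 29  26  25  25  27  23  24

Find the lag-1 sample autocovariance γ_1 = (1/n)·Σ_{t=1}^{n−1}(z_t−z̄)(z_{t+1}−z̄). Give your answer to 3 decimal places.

Mean z̄ = (29 + 26 + 25 + 25 + 27 + 23 + 24)/7 = 25.5714
Deviations: 3.4286, 0.4286, -0.5714, -0.5714, 1.4286, -2.5714, -1.5714
Σ_{t=1}^{6}(z_t−z̄)(z_{t+1}−z̄) = 1.1020
γ_1 = 1.1020 / 7 = 0.157

0.157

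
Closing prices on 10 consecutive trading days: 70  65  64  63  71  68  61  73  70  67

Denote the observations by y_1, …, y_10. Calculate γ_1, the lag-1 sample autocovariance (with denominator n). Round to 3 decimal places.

-2.384

Mean ȳ = (70 + 65 + 64 + 63 + 71 + 68 + 61 + 73 + 70 + 67)/10 = 67.2000
Σ_{t=1}^{9}(y_t−ȳ)(y_{t+1}−ȳ) = -23.8400
γ_1 = -23.8400 / 10 = -2.384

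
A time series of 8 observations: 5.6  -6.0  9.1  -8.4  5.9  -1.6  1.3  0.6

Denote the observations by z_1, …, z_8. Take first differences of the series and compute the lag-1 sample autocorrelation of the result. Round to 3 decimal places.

First differences Δz: -11.6, 15.1, -17.5, 14.3, -7.5, 2.9, -0.7
Mean of differences = -0.7143
Numerator Σ(Δz_t−Δz̄)(Δz_{t+1}−Δz̄) = -815.9859
Denominator Σ(Δz_t−Δz̄)² = 934.8886
r_1(Δz) = -815.9859 / 934.8886 = -0.873

-0.873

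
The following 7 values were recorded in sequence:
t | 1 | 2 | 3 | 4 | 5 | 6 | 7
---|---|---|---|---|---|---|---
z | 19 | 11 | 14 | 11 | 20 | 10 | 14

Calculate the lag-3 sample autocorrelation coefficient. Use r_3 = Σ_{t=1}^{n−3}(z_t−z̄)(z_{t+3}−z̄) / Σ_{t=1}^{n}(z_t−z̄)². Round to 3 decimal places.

Mean z̄ = (19 + 11 + 14 + 11 + 20 + 10 + 14)/7 = 14.1429
Deviations from mean: 4.8571, -3.1429, -0.1429, -3.1429, 5.8571, -4.1429, -0.1429
Σ(z_t−z̄)(z_{t+3}−z̄) = (-15.2653) + (-18.4082) + (0.5918) + (0.4490) = -32.6327
Denominator Σ(z_t−z̄)² = 94.8571
r_3 = -32.6327 / 94.8571 = -0.344

-0.344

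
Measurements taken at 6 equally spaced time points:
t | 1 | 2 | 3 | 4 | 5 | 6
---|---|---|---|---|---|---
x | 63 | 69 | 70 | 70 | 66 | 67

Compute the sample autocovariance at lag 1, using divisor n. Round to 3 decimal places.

Mean x̄ = (63 + 69 + 70 + 70 + 66 + 67)/6 = 67.5000
Deviations: -4.5000, 1.5000, 2.5000, 2.5000, -1.5000, -0.5000
Σ_{t=1}^{5}(x_t−x̄)(x_{t+1}−x̄) = 0.2500
γ_1 = 0.2500 / 6 = 0.042

0.042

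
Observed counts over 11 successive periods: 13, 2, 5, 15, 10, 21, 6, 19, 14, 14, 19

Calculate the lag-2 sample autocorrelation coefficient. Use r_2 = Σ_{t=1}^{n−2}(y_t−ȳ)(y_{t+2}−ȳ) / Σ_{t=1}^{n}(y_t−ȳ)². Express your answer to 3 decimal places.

Mean ȳ = (13 + 2 + 5 + 15 + 10 + 21 + 6 + 19 + 14 + 14 + 19)/11 = 12.5455
Numerator Σ_{t=1}^{9}(y_t−ȳ)(y_{t+2}−ȳ) = 91.1322
Denominator Σ(y_t−ȳ)² = 382.7273
r_2 = 91.1322 / 382.7273 = 0.238

0.238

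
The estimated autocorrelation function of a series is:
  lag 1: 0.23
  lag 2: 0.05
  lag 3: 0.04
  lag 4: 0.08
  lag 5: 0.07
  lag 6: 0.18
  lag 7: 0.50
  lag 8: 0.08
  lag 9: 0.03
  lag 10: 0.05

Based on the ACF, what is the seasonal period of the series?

7

The largest autocorrelation is r_7 = 0.50; the remaining lags stay at or below 0.23. The elevated value at lag 1 (0.23), dropping to 0.05 at lag 2, reflects decaying short-term dependence rather than seasonality.
The dominant spike at lag 7 indicates a seasonal period of 7.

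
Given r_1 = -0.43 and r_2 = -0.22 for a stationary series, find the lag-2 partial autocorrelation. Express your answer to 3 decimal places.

φ_{22} = (r_2 − r_1²) / (1 − r_1²)
r_1² = (-0.43)² = 0.1849
Numerator = -0.22 − 0.1849 = -0.4049; denominator = 1 − 0.1849 = 0.8151
φ_{22} = -0.4049 / 0.8151 = -0.497

-0.497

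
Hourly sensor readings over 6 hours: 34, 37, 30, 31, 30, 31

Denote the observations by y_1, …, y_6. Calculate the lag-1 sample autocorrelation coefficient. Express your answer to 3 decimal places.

0.154

Mean ȳ = (34 + 37 + 30 + 31 + 30 + 31)/6 = 32.1667
Numerator Σ_{t=1}^{5}(y_t−ȳ)(y_{t+1}−ȳ) = 5.9722
Denominator Σ(y_t−ȳ)² = 38.8333
r_1 = 5.9722 / 38.8333 = 0.154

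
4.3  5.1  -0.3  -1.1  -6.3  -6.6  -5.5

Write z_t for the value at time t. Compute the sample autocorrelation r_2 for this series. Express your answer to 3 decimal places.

0.146

Mean z̄ = (4.3 + 5.1 − 0.3 − 1.1 − 6.3 − 6.6 − 5.5)/7 = -1.4857
Σ(z_t−z̄)(z_{t+2}−z̄) = (6.8602) + (2.5402) + (-5.7084) + (-1.9727) + (19.3259) = 21.0453
Denominator Σ(z_t−z̄)² = 143.8486
r_2 = 21.0453 / 143.8486 = 0.146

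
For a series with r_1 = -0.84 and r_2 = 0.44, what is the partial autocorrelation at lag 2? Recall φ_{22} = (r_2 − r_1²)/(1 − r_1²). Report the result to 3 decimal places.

φ_{22} = (r_2 − r_1²) / (1 − r_1²)
r_1² = (-0.84)² = 0.7056
Numerator = 0.44 − 0.7056 = -0.2656; denominator = 1 − 0.7056 = 0.2944
φ_{22} = -0.2656 / 0.2944 = -0.902

-0.902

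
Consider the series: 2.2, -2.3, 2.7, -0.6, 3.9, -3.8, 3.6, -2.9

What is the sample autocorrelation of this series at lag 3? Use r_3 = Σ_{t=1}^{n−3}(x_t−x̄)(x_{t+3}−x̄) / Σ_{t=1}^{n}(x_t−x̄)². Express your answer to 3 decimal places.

Mean x̄ = (2.2 − 2.3 + 2.7 − 0.6 + 3.9 − 3.8 + 3.6 − 2.9)/8 = 0.3500
Deviations from mean: 1.8500, -2.6500, 2.3500, -0.9500, 3.5500, -4.1500, 3.2500, -3.2500
Σ(x_t−x̄)(x_{t+3}−x̄) = (-1.7575) + (-9.4075) + (-9.7525) + (-3.0875) + (-11.5375) = -35.5425
Denominator Σ(x_t−x̄)² = 67.8200
r_3 = -35.5425 / 67.8200 = -0.524

-0.524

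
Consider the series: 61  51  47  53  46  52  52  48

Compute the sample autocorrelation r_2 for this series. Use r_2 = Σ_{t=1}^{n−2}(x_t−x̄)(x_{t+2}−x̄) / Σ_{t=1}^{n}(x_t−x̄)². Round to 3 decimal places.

-0.158

Mean x̄ = (61 + 51 + 47 + 53 + 46 + 52 + 52 + 48)/8 = 51.2500
Deviations from mean: 9.7500, -0.2500, -4.2500, 1.7500, -5.2500, 0.7500, 0.7500, -3.2500
Numerator Σ_{t=1}^{6}(x_t−x̄)(x_{t+2}−x̄) = -24.6250
Denominator Σ(x_t−x̄)² = 155.5000
r_2 = -24.6250 / 155.5000 = -0.158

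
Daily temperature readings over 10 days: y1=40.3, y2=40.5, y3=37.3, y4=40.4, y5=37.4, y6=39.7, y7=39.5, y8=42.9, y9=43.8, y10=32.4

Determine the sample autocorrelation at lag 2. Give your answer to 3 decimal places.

Mean ȳ = (40.3 + 40.5 + 37.3 + 40.4 + 37.4 + 39.7 + 39.5 + 42.9 + 43.8 + 32.4)/10 = 39.4200
Numerator Σ_{t=1}^{8}(y_t−ȳ)(y_{t+2}−ȳ) = -19.5168
Denominator Σ(y_t−ȳ)² = 92.1360
r_2 = -19.5168 / 92.1360 = -0.212

-0.212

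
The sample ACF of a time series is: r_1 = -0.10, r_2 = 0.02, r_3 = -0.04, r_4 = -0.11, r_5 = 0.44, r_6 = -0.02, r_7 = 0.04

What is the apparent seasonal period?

The largest autocorrelation is r_5 = 0.44; the remaining lags stay at or below 0.04.
The dominant spike at lag 5 indicates a seasonal period of 5.

5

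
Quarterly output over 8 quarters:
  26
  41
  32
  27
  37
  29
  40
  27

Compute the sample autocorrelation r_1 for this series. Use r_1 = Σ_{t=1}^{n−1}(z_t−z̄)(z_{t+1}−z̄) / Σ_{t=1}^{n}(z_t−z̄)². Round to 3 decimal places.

-0.619

Mean z̄ = (26 + 41 + 32 + 27 + 37 + 29 + 40 + 27)/8 = 32.3750
Deviations from mean: -6.3750, 8.6250, -0.3750, -5.3750, 4.6250, -3.3750, 7.6250, -5.3750
Numerator Σ_{t=1}^{7}(z_t−z̄)(z_{t+1}−z̄) = -163.3906
Denominator Σ(z_t−z̄)² = 263.8750
r_1 = -163.3906 / 263.8750 = -0.619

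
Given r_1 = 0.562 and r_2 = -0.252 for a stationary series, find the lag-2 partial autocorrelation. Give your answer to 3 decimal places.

φ_{22} = (r_2 − r_1²) / (1 − r_1²)
r_1² = (0.562)² = 0.315844
Numerator = -0.252 − 0.3158 = -0.5678; denominator = 1 − 0.3158 = 0.6842
φ_{22} = -0.5678 / 0.6842 = -0.830

-0.830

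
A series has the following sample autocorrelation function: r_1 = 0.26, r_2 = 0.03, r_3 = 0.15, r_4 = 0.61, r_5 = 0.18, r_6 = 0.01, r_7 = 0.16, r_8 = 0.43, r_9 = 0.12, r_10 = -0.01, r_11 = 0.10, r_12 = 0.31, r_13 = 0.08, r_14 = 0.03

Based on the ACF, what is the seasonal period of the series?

4

The largest autocorrelation is r_4 = 0.61, with weaker echoes at lags 8 (0.43) and 12 (0.31); the remaining lags stay at or below 0.26. The elevated value at lag 1 (0.26), dropping to 0.03 at lag 2, reflects decaying short-term dependence rather than seasonality.
The dominant spike at lag 4 indicates a seasonal period of 4.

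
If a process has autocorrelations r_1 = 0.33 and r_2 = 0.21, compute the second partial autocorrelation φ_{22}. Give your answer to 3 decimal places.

0.113

φ_{22} = (r_2 − r_1²) / (1 − r_1²)
r_1² = (0.33)² = 0.1089
Numerator = 0.21 − 0.1089 = 0.1011; denominator = 1 − 0.1089 = 0.8911
φ_{22} = 0.1011 / 0.8911 = 0.113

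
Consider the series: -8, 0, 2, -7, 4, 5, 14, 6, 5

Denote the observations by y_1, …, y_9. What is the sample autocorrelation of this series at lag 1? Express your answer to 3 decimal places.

0.275

Mean ȳ = (-8 + 0 + 2 − 7 + 4 + 5 + 14 + 6 + 5)/9 = 2.3333
Numerator Σ_{t=1}^{8}(y_t−ȳ)(y_{t+1}−ȳ) = 100.5556
Denominator Σ(y_t−ȳ)² = 366.0000
r_1 = 100.5556 / 366.0000 = 0.275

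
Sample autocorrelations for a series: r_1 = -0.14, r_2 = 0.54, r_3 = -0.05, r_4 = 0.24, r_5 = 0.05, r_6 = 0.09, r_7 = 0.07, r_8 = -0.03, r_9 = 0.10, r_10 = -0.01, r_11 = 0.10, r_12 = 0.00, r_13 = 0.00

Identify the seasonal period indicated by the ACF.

The largest autocorrelation is r_2 = 0.54, with a weaker echo at lag 4 (0.24); the remaining lags stay at or below 0.10.
The dominant spike at lag 2 indicates a seasonal period of 2.

2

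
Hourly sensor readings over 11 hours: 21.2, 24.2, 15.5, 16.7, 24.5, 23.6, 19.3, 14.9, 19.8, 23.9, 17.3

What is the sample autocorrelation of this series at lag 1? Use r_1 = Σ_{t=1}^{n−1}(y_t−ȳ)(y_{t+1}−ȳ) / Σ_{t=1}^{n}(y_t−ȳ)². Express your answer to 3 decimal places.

Mean ȳ = (21.2 + 24.2 + 15.5 + 16.7 + 24.5 + 23.6 + 19.3 + 14.9 + 19.8 + 23.9 + 17.3)/11 = 20.0818
Numerator Σ_{t=1}^{10}(y_t−ȳ)(y_{t+1}−ȳ) = -7.1031
Denominator Σ(y_t−ȳ)² = 132.3964
r_1 = -7.1031 / 132.3964 = -0.054

-0.054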